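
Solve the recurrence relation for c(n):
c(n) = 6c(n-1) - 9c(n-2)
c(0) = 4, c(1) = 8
Characteristic equation: x² - 6x + 9 = 0, which is (x - (3))².
Repeated root r = 3.
General solution: c(n) = (A + Bn)·(3)^n.
From c(0) = 4: A = 4.
From c(1) = 8: (A + B)·(3) = 8 ⇒ B = - \frac{4}{3}.
So c(n) = \left(4 - \frac{4 n}{3}\right) \cdot (3)^n.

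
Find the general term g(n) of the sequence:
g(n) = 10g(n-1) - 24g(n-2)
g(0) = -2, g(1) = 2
Characteristic equation: x² - 10x + 24 = 0, which factors as (x - (6))(x - (4)) = 0.
Roots r₁ = 6, r₂ = 4 (distinct).
General solution: g(n) = A·(6)^n + B·(4)^n.
From g(0) = -2: A + B = -2.
From g(1) = 2: 6A + 4B = 2.
Solving: A = 5, B = -7.
So g(n) = - 7 \cdot 4^{n} + 5 \cdot 6^{n}.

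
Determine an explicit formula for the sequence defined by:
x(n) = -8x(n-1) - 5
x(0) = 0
First-order linear non-homogeneous.
Homogeneous solution: x_h(n) = A·(-8)^n.
Try constant particular solution x_p = K: K = -8K - 5 ⇒ K = - \frac{5}{9}.
General: x(n) = A·(-8)^n - \frac{5}{9}.
Apply x(0) = 0: A - \frac{5}{9} = 0 ⇒ A = \frac{5}{9}.
So x(n) = \frac{5 \left(-8\right)^{n}}{9} - \frac{5}{9}.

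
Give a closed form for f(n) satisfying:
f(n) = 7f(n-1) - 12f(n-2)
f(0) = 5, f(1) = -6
Characteristic equation: x² - 7x + 12 = 0, which factors as (x - (4))(x - (3)) = 0.
Roots r₁ = 4, r₂ = 3 (distinct).
General solution: f(n) = A·(4)^n + B·(3)^n.
From f(0) = 5: A + B = 5.
From f(1) = -6: 4A + 3B = -6.
Solving: A = -21, B = 26.
So f(n) = 26 \cdot 3^{n} - 21 \cdot 4^{n}.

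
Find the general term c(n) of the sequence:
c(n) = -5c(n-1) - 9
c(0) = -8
First-order linear non-homogeneous.
Homogeneous solution: c_h(n) = A·(-5)^n.
Try constant particular solution c_p = K: K = -5K - 9 ⇒ K = - \frac{3}{2}.
General: c(n) = A·(-5)^n - \frac{3}{2}.
Apply c(0) = -8: A - \frac{3}{2} = -8 ⇒ A = - \frac{13}{2}.
So c(n) = - \frac{13 \left(-5\right)^{n}}{2} - \frac{3}{2}.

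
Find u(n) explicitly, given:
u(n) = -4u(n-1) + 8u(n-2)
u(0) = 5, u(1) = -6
Characteristic equation: x² + 4x - 8 = 0.
Discriminant Δ = (-4)² + 4·(8) = 48.
Roots r₁,₂ = (-4 ± √48)/2, so r₁ = -2 + 2 \sqrt{3}, r₂ = - 2 \sqrt{3} - 2.
General solution: u(n) = A·r₁^n + B·r₂^n.
From the initial conditions, A + B = 5 and r₁A + r₂B = -6.
Since r₁ - r₂ = √48: A = (-6 - (5)r₂)/√48 = \frac{\sqrt{3}}{3} + \frac{5}{2}, and B = 5 - A = \frac{5}{2} - \frac{\sqrt{3}}{3}.
So u(n) = \left(\frac{\sqrt{3}}{3} + \frac{5}{2}\right)\left(-2 + 2 \sqrt{3}\right)^n + \left(\frac{5}{2} - \frac{\sqrt{3}}{3}\right)\left(- 2 \sqrt{3} - 2\right)^n.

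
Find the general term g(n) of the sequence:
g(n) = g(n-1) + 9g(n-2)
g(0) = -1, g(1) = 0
Characteristic equation: x² - x - 9 = 0.
Discriminant Δ = (1)² + 4·(9) = 37.
Roots r₁,₂ = (1 ± √37)/2, so r₁ = \frac{1}{2} + \frac{\sqrt{37}}{2}, r₂ = \frac{1}{2} - \frac{\sqrt{37}}{2}.
General solution: g(n) = A·r₁^n + B·r₂^n.
From the initial conditions, A + B = -1 and r₁A + r₂B = 0.
Since r₁ - r₂ = √37: A = (0 - (-1)r₂)/√37 = - \frac{1}{2} + \frac{\sqrt{37}}{74}, and B = -1 - A = - \frac{1}{2} - \frac{\sqrt{37}}{74}.
So g(n) = \left(- \frac{1}{2} + \frac{\sqrt{37}}{74}\right)\left(\frac{1}{2} + \frac{\sqrt{37}}{2}\right)^n + \left(- \frac{1}{2} - \frac{\sqrt{37}}{74}\right)\left(\frac{1}{2} - \frac{\sqrt{37}}{2}\right)^n.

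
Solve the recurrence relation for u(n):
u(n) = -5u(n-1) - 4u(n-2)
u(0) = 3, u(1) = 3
Characteristic equation: x² + 5x + 4 = 0, which factors as (x - (-1))(x - (-4)) = 0.
Roots r₁ = -1, r₂ = -4 (distinct).
General solution: u(n) = A·(-1)^n + B·(-4)^n.
From u(0) = 3: A + B = 3.
From u(1) = 3: -A - 4B = 3.
Solving: A = 5, B = -2.
So u(n) = 5 \left(-1\right)^{n} - 2 \left(-4\right)^{n}.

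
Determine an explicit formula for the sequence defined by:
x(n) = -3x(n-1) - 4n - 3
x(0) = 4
First-order linear with linear forcing.
Homogeneous solution: x_h(n) = A·(-3)^n.
Try particular x_p(n) = pn + q. Substituting:
  pn + q = -3(p(n-1) + q) - 4n - 3.
Matching the n-coefficient: p = -3p - 4 ⇒ p = -1.
Matching constants: q = 3p - 3q - 3 ⇒ q = - \frac{3}{2}.
General: x(n) = A·(-3)^n - n - \frac{3}{2}.
Apply x(0) = 4: A - \frac{3}{2} = 4 ⇒ A = \frac{11}{2}.
So x(n) = \frac{11 \left(-3\right)^{n}}{2} - n - \frac{3}{2}.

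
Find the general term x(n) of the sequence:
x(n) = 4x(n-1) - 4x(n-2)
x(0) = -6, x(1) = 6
Characteristic equation: x² - 4x + 4 = 0, which is (x - (2))².
Repeated root r = 2.
General solution: x(n) = (A + Bn)·(2)^n.
From x(0) = -6: A = -6.
From x(1) = 6: (A + B)·(2) = 6 ⇒ B = 9.
So x(n) = \left(9 n - 6\right) \cdot (2)^n.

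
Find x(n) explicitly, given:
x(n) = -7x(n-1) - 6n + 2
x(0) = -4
First-order linear with linear forcing.
Homogeneous solution: x_h(n) = A·(-7)^n.
Try particular x_p(n) = pn + q. Substituting:
  pn + q = -7(p(n-1) + q) - 6n + 2.
Matching the n-coefficient: p = -7p - 6 ⇒ p = - \frac{3}{4}.
Matching constants: q = 7p - 7q + 2 ⇒ q = - \frac{13}{32}.
General: x(n) = A·(-7)^n - \frac{3 n}{4} - \frac{13}{32}.
Apply x(0) = -4: A - \frac{13}{32} = -4 ⇒ A = - \frac{115}{32}.
So x(n) = - \frac{115 \left(-7\right)^{n}}{32} - \frac{3 n}{4} - \frac{13}{32}.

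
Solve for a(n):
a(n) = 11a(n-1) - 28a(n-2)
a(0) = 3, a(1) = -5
Characteristic equation: x² - 11x + 28 = 0, which factors as (x - (4))(x - (7)) = 0.
Roots r₁ = 4, r₂ = 7 (distinct).
General solution: a(n) = A·(4)^n + B·(7)^n.
From a(0) = 3: A + B = 3.
From a(1) = -5: 4A + 7B = -5.
Solving: A = \frac{26}{3}, B = - \frac{17}{3}.
So a(n) = \frac{26 \cdot 4^{n}}{3} - \frac{17 \cdot 7^{n}}{3}.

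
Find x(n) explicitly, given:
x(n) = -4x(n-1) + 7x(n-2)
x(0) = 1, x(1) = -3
Characteristic equation: x² + 4x - 7 = 0.
Discriminant Δ = (-4)² + 4·(7) = 44.
Roots r₁,₂ = (-4 ± √44)/2, so r₁ = -2 + \sqrt{11}, r₂ = - \sqrt{11} - 2.
General solution: x(n) = A·r₁^n + B·r₂^n.
From the initial conditions, A + B = 1 and r₁A + r₂B = -3.
Since r₁ - r₂ = √44: A = (-3 - (1)r₂)/√44 = \frac{1}{2} - \frac{\sqrt{11}}{22}, and B = 1 - A = \frac{\sqrt{11}}{22} + \frac{1}{2}.
So x(n) = \left(\frac{1}{2} - \frac{\sqrt{11}}{22}\right)\left(-2 + \sqrt{11}\right)^n + \left(\frac{\sqrt{11}}{22} + \frac{1}{2}\right)\left(- \sqrt{11} - 2\right)^n.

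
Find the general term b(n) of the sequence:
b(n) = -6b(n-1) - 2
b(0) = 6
First-order linear non-homogeneous.
Homogeneous solution: b_h(n) = A·(-6)^n.
Try constant particular solution b_p = K: K = -6K - 2 ⇒ K = - \frac{2}{7}.
General: b(n) = A·(-6)^n - \frac{2}{7}.
Apply b(0) = 6: A - \frac{2}{7} = 6 ⇒ A = \frac{44}{7}.
So b(n) = \frac{44 \left(-6\right)^{n}}{7} - \frac{2}{7}.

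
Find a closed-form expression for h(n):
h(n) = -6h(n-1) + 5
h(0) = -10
First-order linear non-homogeneous.
Homogeneous solution: h_h(n) = A·(-6)^n.
Try constant particular solution h_p = K: K = -6K + 5 ⇒ K = \frac{5}{7}.
General: h(n) = A·(-6)^n + \frac{5}{7}.
Apply h(0) = -10: A + \frac{5}{7} = -10 ⇒ A = - \frac{75}{7}.
So h(n) = \frac{5}{7} - \frac{75 \left(-6\right)^{n}}{7}.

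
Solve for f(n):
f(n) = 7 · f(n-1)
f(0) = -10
Pure geometric recurrence with ratio 7.
By induction f(n) = f(0) · (7)^n = - 10 \cdot 7^{n}.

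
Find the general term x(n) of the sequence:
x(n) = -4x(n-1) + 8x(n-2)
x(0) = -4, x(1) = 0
Characteristic equation: x² + 4x - 8 = 0.
Discriminant Δ = (-4)² + 4·(8) = 48.
Roots r₁,₂ = (-4 ± √48)/2, so r₁ = -2 + 2 \sqrt{3}, r₂ = - 2 \sqrt{3} - 2.
General solution: x(n) = A·r₁^n + B·r₂^n.
From the initial conditions, A + B = -4 and r₁A + r₂B = 0.
Since r₁ - r₂ = √48: A = (0 - (-4)r₂)/√48 = -2 - \frac{2 \sqrt{3}}{3}, and B = -4 - A = -2 + \frac{2 \sqrt{3}}{3}.
So x(n) = \left(-2 - \frac{2 \sqrt{3}}{3}\right)\left(-2 + 2 \sqrt{3}\right)^n + \left(-2 + \frac{2 \sqrt{3}}{3}\right)\left(- 2 \sqrt{3} - 2\right)^n.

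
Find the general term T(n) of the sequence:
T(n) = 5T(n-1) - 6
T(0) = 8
First-order linear non-homogeneous.
Homogeneous solution: T_h(n) = A·(5)^n.
Try constant particular solution T_p = K: K = 5K - 6 ⇒ K = \frac{3}{2}.
General: T(n) = A·(5)^n + \frac{3}{2}.
Apply T(0) = 8: A + \frac{3}{2} = 8 ⇒ A = \frac{13}{2}.
So T(n) = \frac{13 \cdot 5^{n}}{2} + \frac{3}{2}.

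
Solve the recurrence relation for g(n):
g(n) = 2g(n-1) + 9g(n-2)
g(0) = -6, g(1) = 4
Characteristic equation: x² - 2x - 9 = 0.
Discriminant Δ = (2)² + 4·(9) = 40.
Roots r₁,₂ = (2 ± √40)/2, so r₁ = 1 + \sqrt{10}, r₂ = 1 - \sqrt{10}.
General solution: g(n) = A·r₁^n + B·r₂^n.
From the initial conditions, A + B = -6 and r₁A + r₂B = 4.
Since r₁ - r₂ = √40: A = (4 - (-6)r₂)/√40 = -3 + \frac{\sqrt{10}}{2}, and B = -6 - A = -3 - \frac{\sqrt{10}}{2}.
So g(n) = \left(-3 + \frac{\sqrt{10}}{2}\right)\left(1 + \sqrt{10}\right)^n + \left(-3 - \frac{\sqrt{10}}{2}\right)\left(1 - \sqrt{10}\right)^n.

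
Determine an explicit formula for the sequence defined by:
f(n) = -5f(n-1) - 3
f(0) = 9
First-order linear non-homogeneous.
Homogeneous solution: f_h(n) = A·(-5)^n.
Try constant particular solution f_p = K: K = -5K - 3 ⇒ K = - \frac{1}{2}.
General: f(n) = A·(-5)^n - \frac{1}{2}.
Apply f(0) = 9: A - \frac{1}{2} = 9 ⇒ A = \frac{19}{2}.
So f(n) = \frac{19 \left(-5\right)^{n}}{2} - \frac{1}{2}.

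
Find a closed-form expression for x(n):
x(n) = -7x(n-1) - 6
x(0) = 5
First-order linear non-homogeneous.
Homogeneous solution: x_h(n) = A·(-7)^n.
Try constant particular solution x_p = K: K = -7K - 6 ⇒ K = - \frac{3}{4}.
General: x(n) = A·(-7)^n - \frac{3}{4}.
Apply x(0) = 5: A - \frac{3}{4} = 5 ⇒ A = \frac{23}{4}.
So x(n) = \frac{23 \left(-7\right)^{n}}{4} - \frac{3}{4}.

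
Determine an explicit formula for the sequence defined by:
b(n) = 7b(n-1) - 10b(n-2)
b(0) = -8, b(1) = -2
Characteristic equation: x² - 7x + 10 = 0, which factors as (x - (5))(x - (2)) = 0.
Roots r₁ = 5, r₂ = 2 (distinct).
General solution: b(n) = A·(5)^n + B·(2)^n.
From b(0) = -8: A + B = -8.
From b(1) = -2: 5A + 2B = -2.
Solving: A = \frac{14}{3}, B = - \frac{38}{3}.
So b(n) = - \frac{38 \cdot 2^{n}}{3} + \frac{14 \cdot 5^{n}}{3}.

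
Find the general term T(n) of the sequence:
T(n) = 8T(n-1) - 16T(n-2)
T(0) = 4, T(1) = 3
Characteristic equation: x² - 8x + 16 = 0, which is (x - (4))².
Repeated root r = 4.
General solution: T(n) = (A + Bn)·(4)^n.
From T(0) = 4: A = 4.
From T(1) = 3: (A + B)·(4) = 3 ⇒ B = - \frac{13}{4}.
So T(n) = \left(4 - \frac{13 n}{4}\right) \cdot (4)^n.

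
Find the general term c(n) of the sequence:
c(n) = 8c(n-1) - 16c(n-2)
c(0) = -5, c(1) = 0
Characteristic equation: x² - 8x + 16 = 0, which is (x - (4))².
Repeated root r = 4.
General solution: c(n) = (A + Bn)·(4)^n.
From c(0) = -5: A = -5.
From c(1) = 0: (A + B)·(4) = 0 ⇒ B = 5.
So c(n) = \left(5 n - 5\right) \cdot (4)^n.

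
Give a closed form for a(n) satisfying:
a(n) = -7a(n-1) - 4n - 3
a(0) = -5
First-order linear with linear forcing.
Homogeneous solution: a_h(n) = A·(-7)^n.
Try particular a_p(n) = pn + q. Substituting:
  pn + q = -7(p(n-1) + q) - 4n - 3.
Matching the n-coefficient: p = -7p - 4 ⇒ p = - \frac{1}{2}.
Matching constants: q = 7p - 7q - 3 ⇒ q = - \frac{13}{16}.
General: a(n) = A·(-7)^n - \frac{n}{2} - \frac{13}{16}.
Apply a(0) = -5: A - \frac{13}{16} = -5 ⇒ A = - \frac{67}{16}.
So a(n) = - \frac{67 \left(-7\right)^{n}}{16} - \frac{n}{2} - \frac{13}{16}.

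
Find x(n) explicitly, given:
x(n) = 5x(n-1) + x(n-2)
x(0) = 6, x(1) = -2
Characteristic equation: x² - 5x - 1 = 0.
Discriminant Δ = (5)² + 4·(1) = 29.
Roots r₁,₂ = (5 ± √29)/2, so r₁ = \frac{5}{2} + \frac{\sqrt{29}}{2}, r₂ = \frac{5}{2} - \frac{\sqrt{29}}{2}.
General solution: x(n) = A·r₁^n + B·r₂^n.
From the initial conditions, A + B = 6 and r₁A + r₂B = -2.
Since r₁ - r₂ = √29: A = (-2 - (6)r₂)/√29 = 3 - \frac{17 \sqrt{29}}{29}, and B = 6 - A = 3 + \frac{17 \sqrt{29}}{29}.
So x(n) = \left(3 - \frac{17 \sqrt{29}}{29}\right)\left(\frac{5}{2} + \frac{\sqrt{29}}{2}\right)^n + \left(3 + \frac{17 \sqrt{29}}{29}\right)\left(\frac{5}{2} - \frac{\sqrt{29}}{2}\right)^n.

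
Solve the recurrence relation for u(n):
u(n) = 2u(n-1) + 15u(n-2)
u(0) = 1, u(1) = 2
Characteristic equation: x² - 2x - 15 = 0, which factors as (x - (-3))(x - (5)) = 0.
Roots r₁ = -3, r₂ = 5 (distinct).
General solution: u(n) = A·(-3)^n + B·(5)^n.
From u(0) = 1: A + B = 1.
From u(1) = 2: -3A + 5B = 2.
Solving: A = \frac{3}{8}, B = \frac{5}{8}.
So u(n) = \frac{3 \left(-3\right)^{n}}{8} + \frac{5 \cdot 5^{n}}{8}.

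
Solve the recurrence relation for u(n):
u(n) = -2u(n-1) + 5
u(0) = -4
First-order linear non-homogeneous.
Homogeneous solution: u_h(n) = A·(-2)^n.
Try constant particular solution u_p = K: K = -2K + 5 ⇒ K = \frac{5}{3}.
General: u(n) = A·(-2)^n + \frac{5}{3}.
Apply u(0) = -4: A + \frac{5}{3} = -4 ⇒ A = - \frac{17}{3}.
So u(n) = \frac{5}{3} - \frac{17 \left(-2\right)^{n}}{3}.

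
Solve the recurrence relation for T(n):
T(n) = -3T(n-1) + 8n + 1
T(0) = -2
First-order linear with linear forcing.
Homogeneous solution: T_h(n) = A·(-3)^n.
Try particular T_p(n) = pn + q. Substituting:
  pn + q = -3(p(n-1) + q) + 8n + 1.
Matching the n-coefficient: p = -3p + 8 ⇒ p = 2.
Matching constants: q = 3p - 3q + 1 ⇒ q = \frac{7}{4}.
General: T(n) = A·(-3)^n + 2 n + \frac{7}{4}.
Apply T(0) = -2: A + \frac{7}{4} = -2 ⇒ A = - \frac{15}{4}.
So T(n) = - \frac{15 \left(-3\right)^{n}}{4} + 2 n + \frac{7}{4}.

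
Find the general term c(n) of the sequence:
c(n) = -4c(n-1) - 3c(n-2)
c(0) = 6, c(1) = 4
Characteristic equation: x² + 4x + 3 = 0, which factors as (x - (-3))(x - (-1)) = 0.
Roots r₁ = -3, r₂ = -1 (distinct).
General solution: c(n) = A·(-3)^n + B·(-1)^n.
From c(0) = 6: A + B = 6.
From c(1) = 4: -3A - B = 4.
Solving: A = -5, B = 11.
So c(n) = 11 \left(-1\right)^{n} - 5 \left(-3\right)^{n}.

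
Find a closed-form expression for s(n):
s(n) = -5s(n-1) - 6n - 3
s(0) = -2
First-order linear with linear forcing.
Homogeneous solution: s_h(n) = A·(-5)^n.
Try particular s_p(n) = pn + q. Substituting:
  pn + q = -5(p(n-1) + q) - 6n - 3.
Matching the n-coefficient: p = -5p - 6 ⇒ p = -1.
Matching constants: q = 5p - 5q - 3 ⇒ q = - \frac{4}{3}.
General: s(n) = A·(-5)^n - n - \frac{4}{3}.
Apply s(0) = -2: A - \frac{4}{3} = -2 ⇒ A = - \frac{2}{3}.
So s(n) = - \frac{2 \left(-5\right)^{n}}{3} - n - \frac{4}{3}.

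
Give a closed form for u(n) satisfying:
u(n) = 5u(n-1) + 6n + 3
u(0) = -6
First-order linear with linear forcing.
Homogeneous solution: u_h(n) = A·(5)^n.
Try particular u_p(n) = pn + q. Substituting:
  pn + q = 5(p(n-1) + q) + 6n + 3.
Matching the n-coefficient: p = 5p + 6 ⇒ p = - \frac{3}{2}.
Matching constants: q = -5p + 5q + 3 ⇒ q = - \frac{21}{8}.
General: u(n) = A·(5)^n - \frac{3 n}{2} - \frac{21}{8}.
Apply u(0) = -6: A - \frac{21}{8} = -6 ⇒ A = - \frac{27}{8}.
So u(n) = - \frac{27 \cdot 5^{n}}{8} - \frac{3 n}{2} - \frac{21}{8}.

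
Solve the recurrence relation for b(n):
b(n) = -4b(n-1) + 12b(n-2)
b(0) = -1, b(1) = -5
Characteristic equation: x² + 4x - 12 = 0, which factors as (x - (2))(x - (-6)) = 0.
Roots r₁ = 2, r₂ = -6 (distinct).
General solution: b(n) = A·(2)^n + B·(-6)^n.
From b(0) = -1: A + B = -1.
From b(1) = -5: 2A - 6B = -5.
Solving: A = - \frac{11}{8}, B = \frac{3}{8}.
So b(n) = \frac{3 \left(-6\right)^{n}}{8} - \frac{11 \cdot 2^{n}}{8}.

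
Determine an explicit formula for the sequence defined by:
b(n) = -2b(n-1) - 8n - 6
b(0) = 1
First-order linear with linear forcing.
Homogeneous solution: b_h(n) = A·(-2)^n.
Try particular b_p(n) = pn + q. Substituting:
  pn + q = -2(p(n-1) + q) - 8n - 6.
Matching the n-coefficient: p = -2p - 8 ⇒ p = - \frac{8}{3}.
Matching constants: q = 2p - 2q - 6 ⇒ q = - \frac{34}{9}.
General: b(n) = A·(-2)^n - \frac{8 n}{3} - \frac{34}{9}.
Apply b(0) = 1: A - \frac{34}{9} = 1 ⇒ A = \frac{43}{9}.
So b(n) = \frac{43 \left(-2\right)^{n}}{9} - \frac{8 n}{3} - \frac{34}{9}.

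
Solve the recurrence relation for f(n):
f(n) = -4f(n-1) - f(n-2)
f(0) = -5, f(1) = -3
Characteristic equation: x² + 4x + 1 = 0.
Discriminant Δ = (-4)² + 4·(-1) = 12.
Roots r₁,₂ = (-4 ± √12)/2, so r₁ = -2 + \sqrt{3}, r₂ = -2 - \sqrt{3}.
General solution: f(n) = A·r₁^n + B·r₂^n.
From the initial conditions, A + B = -5 and r₁A + r₂B = -3.
Since r₁ - r₂ = √12: A = (-3 - (-5)r₂)/√12 = - \frac{13 \sqrt{3}}{6} - \frac{5}{2}, and B = -5 - A = - \frac{5}{2} + \frac{13 \sqrt{3}}{6}.
So f(n) = \left(- \frac{13 \sqrt{3}}{6} - \frac{5}{2}\right)\left(-2 + \sqrt{3}\right)^n + \left(- \frac{5}{2} + \frac{13 \sqrt{3}}{6}\right)\left(-2 - \sqrt{3}\right)^n.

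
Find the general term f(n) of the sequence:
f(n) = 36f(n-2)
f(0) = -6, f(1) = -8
Characteristic equation: x² - 36 = 0, which factors as (x - (-6))(x - (6)) = 0.
Roots r₁ = -6, r₂ = 6 (distinct).
General solution: f(n) = A·(-6)^n + B·(6)^n.
From f(0) = -6: A + B = -6.
From f(1) = -8: -6A + 6B = -8.
Solving: A = - \frac{7}{3}, B = - \frac{11}{3}.
So f(n) = - \frac{7 \left(-6\right)^{n}}{3} - \frac{11 \cdot 6^{n}}{3}.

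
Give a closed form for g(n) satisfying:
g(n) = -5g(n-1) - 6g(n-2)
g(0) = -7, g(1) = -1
Characteristic equation: x² + 5x + 6 = 0, which factors as (x - (-2))(x - (-3)) = 0.
Roots r₁ = -2, r₂ = -3 (distinct).
General solution: g(n) = A·(-2)^n + B·(-3)^n.
From g(0) = -7: A + B = -7.
From g(1) = -1: -2A - 3B = -1.
Solving: A = -22, B = 15.
So g(n) = - 22 \left(-2\right)^{n} + 15 \left(-3\right)^{n}.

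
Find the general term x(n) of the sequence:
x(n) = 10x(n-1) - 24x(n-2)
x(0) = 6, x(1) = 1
Characteristic equation: x² - 10x + 24 = 0, which factors as (x - (4))(x - (6)) = 0.
Roots r₁ = 4, r₂ = 6 (distinct).
General solution: x(n) = A·(4)^n + B·(6)^n.
From x(0) = 6: A + B = 6.
From x(1) = 1: 4A + 6B = 1.
Solving: A = \frac{35}{2}, B = - \frac{23}{2}.
So x(n) = \frac{35 \cdot 4^{n}}{2} - \frac{23 \cdot 6^{n}}{2}.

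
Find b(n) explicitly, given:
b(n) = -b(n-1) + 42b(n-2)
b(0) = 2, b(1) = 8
Characteristic equation: x² + x - 42 = 0, which factors as (x - (-7))(x - (6)) = 0.
Roots r₁ = -7, r₂ = 6 (distinct).
General solution: b(n) = A·(-7)^n + B·(6)^n.
From b(0) = 2: A + B = 2.
From b(1) = 8: -7A + 6B = 8.
Solving: A = \frac{4}{13}, B = \frac{22}{13}.
So b(n) = \frac{4 \left(-7\right)^{n}}{13} + \frac{22 \cdot 6^{n}}{13}.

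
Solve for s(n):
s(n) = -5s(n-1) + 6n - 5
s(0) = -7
First-order linear with linear forcing.
Homogeneous solution: s_h(n) = A·(-5)^n.
Try particular s_p(n) = pn + q. Substituting:
  pn + q = -5(p(n-1) + q) + 6n - 5.
Matching the n-coefficient: p = -5p + 6 ⇒ p = 1.
Matching constants: q = 5p - 5q - 5 ⇒ q = 0.
General: s(n) = A·(-5)^n + n + 0.
Apply s(0) = -7: A + 0 = -7 ⇒ A = -7.
So s(n) = - 7 \left(-5\right)^{n} + n.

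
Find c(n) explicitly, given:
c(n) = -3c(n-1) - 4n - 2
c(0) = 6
First-order linear with linear forcing.
Homogeneous solution: c_h(n) = A·(-3)^n.
Try particular c_p(n) = pn + q. Substituting:
  pn + q = -3(p(n-1) + q) - 4n - 2.
Matching the n-coefficient: p = -3p - 4 ⇒ p = -1.
Matching constants: q = 3p - 3q - 2 ⇒ q = - \frac{5}{4}.
General: c(n) = A·(-3)^n - n - \frac{5}{4}.
Apply c(0) = 6: A - \frac{5}{4} = 6 ⇒ A = \frac{29}{4}.
So c(n) = \frac{29 \left(-3\right)^{n}}{4} - n - \frac{5}{4}.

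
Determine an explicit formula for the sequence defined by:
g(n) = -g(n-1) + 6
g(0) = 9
First-order linear non-homogeneous.
Homogeneous solution: g_h(n) = A·(-1)^n.
Try constant particular solution g_p = K: K = -K + 6 ⇒ K = 3.
General: g(n) = A·(-1)^n + 3.
Apply g(0) = 9: A + 3 = 9 ⇒ A = 6.
So g(n) = 6 \left(-1\right)^{n} + 3.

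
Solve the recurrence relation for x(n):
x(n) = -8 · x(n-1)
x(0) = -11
Pure geometric recurrence with ratio -8.
By induction x(n) = x(0) · (-8)^n = - 11 \left(-8\right)^{n}.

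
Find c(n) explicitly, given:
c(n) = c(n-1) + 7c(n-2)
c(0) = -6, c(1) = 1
Characteristic equation: x² - x - 7 = 0.
Discriminant Δ = (1)² + 4·(7) = 29.
Roots r₁,₂ = (1 ± √29)/2, so r₁ = \frac{1}{2} + \frac{\sqrt{29}}{2}, r₂ = \frac{1}{2} - \frac{\sqrt{29}}{2}.
General solution: c(n) = A·r₁^n + B·r₂^n.
From the initial conditions, A + B = -6 and r₁A + r₂B = 1.
Since r₁ - r₂ = √29: A = (1 - (-6)r₂)/√29 = -3 + \frac{4 \sqrt{29}}{29}, and B = -6 - A = -3 - \frac{4 \sqrt{29}}{29}.
So c(n) = \left(-3 + \frac{4 \sqrt{29}}{29}\right)\left(\frac{1}{2} + \frac{\sqrt{29}}{2}\right)^n + \left(-3 - \frac{4 \sqrt{29}}{29}\right)\left(\frac{1}{2} - \frac{\sqrt{29}}{2}\right)^n.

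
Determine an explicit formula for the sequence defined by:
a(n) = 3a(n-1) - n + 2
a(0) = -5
First-order linear with linear forcing.
Homogeneous solution: a_h(n) = A·(3)^n.
Try particular a_p(n) = pn + q. Substituting:
  pn + q = 3(p(n-1) + q) - n + 2.
Matching the n-coefficient: p = 3p - 1 ⇒ p = \frac{1}{2}.
Matching constants: q = -3p + 3q + 2 ⇒ q = - \frac{1}{4}.
General: a(n) = A·(3)^n + \frac{n}{2} - \frac{1}{4}.
Apply a(0) = -5: A - \frac{1}{4} = -5 ⇒ A = - \frac{19}{4}.
So a(n) = - \frac{19 \cdot 3^{n}}{4} + \frac{n}{2} - \frac{1}{4}.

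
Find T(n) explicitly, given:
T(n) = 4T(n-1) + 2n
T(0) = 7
First-order linear with linear forcing.
Homogeneous solution: T_h(n) = A·(4)^n.
Try particular T_p(n) = pn + q. Substituting:
  pn + q = 4(p(n-1) + q) + 2n.
Matching the n-coefficient: p = 4p + 2 ⇒ p = - \frac{2}{3}.
Matching constants: q = -4p + 4q ⇒ q = - \frac{8}{9}.
General: T(n) = A·(4)^n - \frac{2 n}{3} - \frac{8}{9}.
Apply T(0) = 7: A - \frac{8}{9} = 7 ⇒ A = \frac{71}{9}.
So T(n) = \frac{71 \cdot 4^{n}}{9} - \frac{2 n}{3} - \frac{8}{9}.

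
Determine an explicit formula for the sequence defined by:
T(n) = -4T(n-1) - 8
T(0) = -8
First-order linear non-homogeneous.
Homogeneous solution: T_h(n) = A·(-4)^n.
Try constant particular solution T_p = K: K = -4K - 8 ⇒ K = - \frac{8}{5}.
General: T(n) = A·(-4)^n - \frac{8}{5}.
Apply T(0) = -8: A - \frac{8}{5} = -8 ⇒ A = - \frac{32}{5}.
So T(n) = - \frac{32 \left(-4\right)^{n}}{5} - \frac{8}{5}.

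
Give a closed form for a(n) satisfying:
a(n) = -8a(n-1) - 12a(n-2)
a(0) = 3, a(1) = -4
Characteristic equation: x² + 8x + 12 = 0, which factors as (x - (-2))(x - (-6)) = 0.
Roots r₁ = -2, r₂ = -6 (distinct).
General solution: a(n) = A·(-2)^n + B·(-6)^n.
From a(0) = 3: A + B = 3.
From a(1) = -4: -2A - 6B = -4.
Solving: A = \frac{7}{2}, B = - \frac{1}{2}.
So a(n) = \frac{7 \left(-2\right)^{n}}{2} - \frac{\left(-6\right)^{n}}{2}.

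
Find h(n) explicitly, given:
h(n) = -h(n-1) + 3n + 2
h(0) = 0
First-order linear with linear forcing.
Homogeneous solution: h_h(n) = A·(-1)^n.
Try particular h_p(n) = pn + q. Substituting:
  pn + q = -(p(n-1) + q) + 3n + 2.
Matching the n-coefficient: p = -p + 3 ⇒ p = \frac{3}{2}.
Matching constants: q = p - q + 2 ⇒ q = \frac{7}{4}.
General: h(n) = A·(-1)^n + \frac{3 n}{2} + \frac{7}{4}.
Apply h(0) = 0: A + \frac{7}{4} = 0 ⇒ A = - \frac{7}{4}.
So h(n) = - \frac{7 \left(-1\right)^{n}}{4} + \frac{3 n}{2} + \frac{7}{4}.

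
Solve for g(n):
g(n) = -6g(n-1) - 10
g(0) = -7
First-order linear non-homogeneous.
Homogeneous solution: g_h(n) = A·(-6)^n.
Try constant particular solution g_p = K: K = -6K - 10 ⇒ K = - \frac{10}{7}.
General: g(n) = A·(-6)^n - \frac{10}{7}.
Apply g(0) = -7: A - \frac{10}{7} = -7 ⇒ A = - \frac{39}{7}.
So g(n) = - \frac{39 \left(-6\right)^{n}}{7} - \frac{10}{7}.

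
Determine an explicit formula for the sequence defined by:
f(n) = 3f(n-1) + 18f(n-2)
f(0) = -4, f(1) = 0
Characteristic equation: x² - 3x - 18 = 0, which factors as (x - (-3))(x - (6)) = 0.
Roots r₁ = -3, r₂ = 6 (distinct).
General solution: f(n) = A·(-3)^n + B·(6)^n.
From f(0) = -4: A + B = -4.
From f(1) = 0: -3A + 6B = 0.
Solving: A = - \frac{8}{3}, B = - \frac{4}{3}.
So f(n) = - \frac{8 \left(-3\right)^{n}}{3} - \frac{4 \cdot 6^{n}}{3}.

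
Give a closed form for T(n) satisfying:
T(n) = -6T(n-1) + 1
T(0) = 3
First-order linear non-homogeneous.
Homogeneous solution: T_h(n) = A·(-6)^n.
Try constant particular solution T_p = K: K = -6K + 1 ⇒ K = \frac{1}{7}.
General: T(n) = A·(-6)^n + \frac{1}{7}.
Apply T(0) = 3: A + \frac{1}{7} = 3 ⇒ A = \frac{20}{7}.
So T(n) = \frac{20 \left(-6\right)^{n}}{7} + \frac{1}{7}.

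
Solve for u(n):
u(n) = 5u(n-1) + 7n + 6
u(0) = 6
First-order linear with linear forcing.
Homogeneous solution: u_h(n) = A·(5)^n.
Try particular u_p(n) = pn + q. Substituting:
  pn + q = 5(p(n-1) + q) + 7n + 6.
Matching the n-coefficient: p = 5p + 7 ⇒ p = - \frac{7}{4}.
Matching constants: q = -5p + 5q + 6 ⇒ q = - \frac{59}{16}.
General: u(n) = A·(5)^n - \frac{7 n}{4} - \frac{59}{16}.
Apply u(0) = 6: A - \frac{59}{16} = 6 ⇒ A = \frac{155}{16}.
So u(n) = \frac{155 \cdot 5^{n}}{16} - \frac{7 n}{4} - \frac{59}{16}.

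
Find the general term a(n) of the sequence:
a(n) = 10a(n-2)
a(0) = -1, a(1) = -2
Characteristic equation: x² - 10 = 0.
Discriminant Δ = (0)² + 4·(10) = 40.
Roots r₁,₂ = (0 ± √40)/2, so r₁ = \sqrt{10}, r₂ = - \sqrt{10}.
General solution: a(n) = A·r₁^n + B·r₂^n.
From the initial conditions, A + B = -1 and r₁A + r₂B = -2.
Since r₁ - r₂ = √40: A = (-2 - (-1)r₂)/√40 = - \frac{1}{2} - \frac{\sqrt{10}}{10}, and B = -1 - A = - \frac{1}{2} + \frac{\sqrt{10}}{10}.
So a(n) = \left(- \frac{1}{2} - \frac{\sqrt{10}}{10}\right)\left(\sqrt{10}\right)^n + \left(- \frac{1}{2} + \frac{\sqrt{10}}{10}\right)\left(- \sqrt{10}\right)^n.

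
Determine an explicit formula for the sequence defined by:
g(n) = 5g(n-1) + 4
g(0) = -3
First-order linear non-homogeneous.
Homogeneous solution: g_h(n) = A·(5)^n.
Try constant particular solution g_p = K: K = 5K + 4 ⇒ K = -1.
General: g(n) = A·(5)^n - 1.
Apply g(0) = -3: A - 1 = -3 ⇒ A = -2.
So g(n) = - 2 \cdot 5^{n} - 1.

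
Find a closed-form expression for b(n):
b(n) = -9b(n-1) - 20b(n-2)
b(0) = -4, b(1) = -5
Characteristic equation: x² + 9x + 20 = 0, which factors as (x - (-4))(x - (-5)) = 0.
Roots r₁ = -4, r₂ = -5 (distinct).
General solution: b(n) = A·(-4)^n + B·(-5)^n.
From b(0) = -4: A + B = -4.
From b(1) = -5: -4A - 5B = -5.
Solving: A = -25, B = 21.
So b(n) = - 25 \left(-4\right)^{n} + 21 \left(-5\right)^{n}.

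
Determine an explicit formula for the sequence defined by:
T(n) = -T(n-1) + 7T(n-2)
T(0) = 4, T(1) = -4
Characteristic equation: x² + x - 7 = 0.
Discriminant Δ = (-1)² + 4·(7) = 29.
Roots r₁,₂ = (-1 ± √29)/2, so r₁ = - \frac{1}{2} + \frac{\sqrt{29}}{2}, r₂ = - \frac{\sqrt{29}}{2} - \frac{1}{2}.
General solution: T(n) = A·r₁^n + B·r₂^n.
From the initial conditions, A + B = 4 and r₁A + r₂B = -4.
Since r₁ - r₂ = √29: A = (-4 - (4)r₂)/√29 = 2 - \frac{2 \sqrt{29}}{29}, and B = 4 - A = \frac{2 \sqrt{29}}{29} + 2.
So T(n) = \left(2 - \frac{2 \sqrt{29}}{29}\right)\left(- \frac{1}{2} + \frac{\sqrt{29}}{2}\right)^n + \left(\frac{2 \sqrt{29}}{29} + 2\right)\left(- \frac{\sqrt{29}}{2} - \frac{1}{2}\right)^n.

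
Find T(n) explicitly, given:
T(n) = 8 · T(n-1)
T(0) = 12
Pure geometric recurrence with ratio 8.
By induction T(n) = T(0) · (8)^n = 12 \cdot 8^{n}.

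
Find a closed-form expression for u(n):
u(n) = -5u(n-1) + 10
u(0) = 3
First-order linear non-homogeneous.
Homogeneous solution: u_h(n) = A·(-5)^n.
Try constant particular solution u_p = K: K = -5K + 10 ⇒ K = \frac{5}{3}.
General: u(n) = A·(-5)^n + \frac{5}{3}.
Apply u(0) = 3: A + \frac{5}{3} = 3 ⇒ A = \frac{4}{3}.
So u(n) = \frac{4 \left(-5\right)^{n}}{3} + \frac{5}{3}.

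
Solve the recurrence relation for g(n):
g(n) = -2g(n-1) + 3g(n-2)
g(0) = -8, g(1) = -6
Characteristic equation: x² + 2x - 3 = 0, which factors as (x - (1))(x - (-3)) = 0.
Roots r₁ = 1, r₂ = -3 (distinct).
General solution: g(n) = A·(1)^n + B·(-3)^n.
From g(0) = -8: A + B = -8.
From g(1) = -6: A - 3B = -6.
Solving: A = - \frac{15}{2}, B = - \frac{1}{2}.
So g(n) = - \frac{\left(-3\right)^{n}}{2} - \frac{15}{2}.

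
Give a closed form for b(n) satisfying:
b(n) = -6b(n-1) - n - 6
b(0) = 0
First-order linear with linear forcing.
Homogeneous solution: b_h(n) = A·(-6)^n.
Try particular b_p(n) = pn + q. Substituting:
  pn + q = -6(p(n-1) + q) - n - 6.
Matching the n-coefficient: p = -6p - 1 ⇒ p = - \frac{1}{7}.
Matching constants: q = 6p - 6q - 6 ⇒ q = - \frac{48}{49}.
General: b(n) = A·(-6)^n - \frac{n}{7} - \frac{48}{49}.
Apply b(0) = 0: A - \frac{48}{49} = 0 ⇒ A = \frac{48}{49}.
So b(n) = \frac{48 \left(-6\right)^{n}}{49} - \frac{n}{7} - \frac{48}{49}.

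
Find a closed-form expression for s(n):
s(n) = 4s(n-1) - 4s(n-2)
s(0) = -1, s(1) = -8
Characteristic equation: x² - 4x + 4 = 0, which is (x - (2))².
Repeated root r = 2.
General solution: s(n) = (A + Bn)·(2)^n.
From s(0) = -1: A = -1.
From s(1) = -8: (A + B)·(2) = -8 ⇒ B = -3.
So s(n) = \left(- 3 n - 1\right) \cdot (2)^n.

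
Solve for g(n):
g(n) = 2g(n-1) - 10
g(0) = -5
First-order linear non-homogeneous.
Homogeneous solution: g_h(n) = A·(2)^n.
Try constant particular solution g_p = K: K = 2K - 10 ⇒ K = 10.
General: g(n) = A·(2)^n + 10.
Apply g(0) = -5: A + 10 = -5 ⇒ A = -15.
So g(n) = 10 - 15 \cdot 2^{n}.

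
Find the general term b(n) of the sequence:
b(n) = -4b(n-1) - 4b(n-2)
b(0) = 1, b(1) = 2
Characteristic equation: x² + 4x + 4 = 0, which is (x - (-2))².
Repeated root r = -2.
General solution: b(n) = (A + Bn)·(-2)^n.
From b(0) = 1: A = 1.
From b(1) = 2: (A + B)·(-2) = 2 ⇒ B = -2.
So b(n) = \left(1 - 2 n\right) \cdot (-2)^n.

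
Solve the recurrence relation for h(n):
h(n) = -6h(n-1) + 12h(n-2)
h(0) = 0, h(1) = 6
Characteristic equation: x² + 6x - 12 = 0.
Discriminant Δ = (-6)² + 4·(12) = 84.
Roots r₁,₂ = (-6 ± √84)/2, so r₁ = -3 + \sqrt{21}, r₂ = - \sqrt{21} - 3.
General solution: h(n) = A·r₁^n + B·r₂^n.
From the initial conditions, A + B = 0 and r₁A + r₂B = 6.
Since r₁ - r₂ = √84: A = (6 - (0)r₂)/√84 = \frac{\sqrt{21}}{7}, and B = 0 - A = - \frac{\sqrt{21}}{7}.
So h(n) = \left(\frac{\sqrt{21}}{7}\right)\left(-3 + \sqrt{21}\right)^n + \left(- \frac{\sqrt{21}}{7}\right)\left(- \sqrt{21} - 3\right)^n.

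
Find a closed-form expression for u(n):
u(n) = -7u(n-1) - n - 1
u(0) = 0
First-order linear with linear forcing.
Homogeneous solution: u_h(n) = A·(-7)^n.
Try particular u_p(n) = pn + q. Substituting:
  pn + q = -7(p(n-1) + q) - n - 1.
Matching the n-coefficient: p = -7p - 1 ⇒ p = - \frac{1}{8}.
Matching constants: q = 7p - 7q - 1 ⇒ q = - \frac{15}{64}.
General: u(n) = A·(-7)^n - \frac{n}{8} - \frac{15}{64}.
Apply u(0) = 0: A - \frac{15}{64} = 0 ⇒ A = \frac{15}{64}.
So u(n) = \frac{15 \left(-7\right)^{n}}{64} - \frac{n}{8} - \frac{15}{64}.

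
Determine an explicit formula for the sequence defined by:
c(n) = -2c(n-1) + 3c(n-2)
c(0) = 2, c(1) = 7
Characteristic equation: x² + 2x - 3 = 0, which factors as (x - (-3))(x - (1)) = 0.
Roots r₁ = -3, r₂ = 1 (distinct).
General solution: c(n) = A·(-3)^n + B·(1)^n.
From c(0) = 2: A + B = 2.
From c(1) = 7: -3A + B = 7.
Solving: A = - \frac{5}{4}, B = \frac{13}{4}.
So c(n) = \frac{13}{4} - \frac{5 \left(-3\right)^{n}}{4}.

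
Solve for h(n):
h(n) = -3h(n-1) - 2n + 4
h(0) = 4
First-order linear with linear forcing.
Homogeneous solution: h_h(n) = A·(-3)^n.
Try particular h_p(n) = pn + q. Substituting:
  pn + q = -3(p(n-1) + q) - 2n + 4.
Matching the n-coefficient: p = -3p - 2 ⇒ p = - \frac{1}{2}.
Matching constants: q = 3p - 3q + 4 ⇒ q = \frac{5}{8}.
General: h(n) = A·(-3)^n - \frac{n}{2} + \frac{5}{8}.
Apply h(0) = 4: A + \frac{5}{8} = 4 ⇒ A = \frac{27}{8}.
So h(n) = \frac{27 \left(-3\right)^{n}}{8} - \frac{n}{2} + \frac{5}{8}.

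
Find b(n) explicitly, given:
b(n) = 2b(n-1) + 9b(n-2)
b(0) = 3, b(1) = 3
Characteristic equation: x² - 2x - 9 = 0.
Discriminant Δ = (2)² + 4·(9) = 40.
Roots r₁,₂ = (2 ± √40)/2, so r₁ = 1 + \sqrt{10}, r₂ = 1 - \sqrt{10}.
General solution: b(n) = A·r₁^n + B·r₂^n.
From the initial conditions, A + B = 3 and r₁A + r₂B = 3.
Since r₁ - r₂ = √40: A = (3 - (3)r₂)/√40 = \frac{3}{2}, and B = 3 - A = \frac{3}{2}.
So b(n) = \left(\frac{3}{2}\right)\left(1 + \sqrt{10}\right)^n + \left(\frac{3}{2}\right)\left(1 - \sqrt{10}\right)^n.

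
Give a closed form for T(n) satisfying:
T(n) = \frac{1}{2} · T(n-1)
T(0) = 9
Pure geometric recurrence with ratio \frac{1}{2}.
By induction T(n) = T(0) · (\frac{1}{2})^n = 9 \cdot 2^{- n}.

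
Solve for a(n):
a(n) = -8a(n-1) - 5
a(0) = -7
First-order linear non-homogeneous.
Homogeneous solution: a_h(n) = A·(-8)^n.
Try constant particular solution a_p = K: K = -8K - 5 ⇒ K = - \frac{5}{9}.
General: a(n) = A·(-8)^n - \frac{5}{9}.
Apply a(0) = -7: A - \frac{5}{9} = -7 ⇒ A = - \frac{58}{9}.
So a(n) = - \frac{58 \left(-8\right)^{n}}{9} - \frac{5}{9}.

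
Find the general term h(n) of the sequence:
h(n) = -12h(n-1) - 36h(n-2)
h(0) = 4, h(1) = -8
Characteristic equation: x² + 12x + 36 = 0, which is (x - (-6))².
Repeated root r = -6.
General solution: h(n) = (A + Bn)·(-6)^n.
From h(0) = 4: A = 4.
From h(1) = -8: (A + B)·(-6) = -8 ⇒ B = - \frac{8}{3}.
So h(n) = \left(4 - \frac{8 n}{3}\right) \cdot (-6)^n.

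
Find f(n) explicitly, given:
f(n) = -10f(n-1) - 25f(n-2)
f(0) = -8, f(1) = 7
Characteristic equation: x² + 10x + 25 = 0, which is (x - (-5))².
Repeated root r = -5.
General solution: f(n) = (A + Bn)·(-5)^n.
From f(0) = -8: A = -8.
From f(1) = 7: (A + B)·(-5) = 7 ⇒ B = \frac{33}{5}.
So f(n) = \left(\frac{33 n}{5} - 8\right) \cdot (-5)^n.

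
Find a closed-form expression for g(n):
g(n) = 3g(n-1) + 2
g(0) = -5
First-order linear non-homogeneous.
Homogeneous solution: g_h(n) = A·(3)^n.
Try constant particular solution g_p = K: K = 3K + 2 ⇒ K = -1.
General: g(n) = A·(3)^n - 1.
Apply g(0) = -5: A - 1 = -5 ⇒ A = -4.
So g(n) = - 4 \cdot 3^{n} - 1.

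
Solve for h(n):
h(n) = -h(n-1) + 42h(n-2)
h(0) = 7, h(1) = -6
Characteristic equation: x² + x - 42 = 0, which factors as (x - (-7))(x - (6)) = 0.
Roots r₁ = -7, r₂ = 6 (distinct).
General solution: h(n) = A·(-7)^n + B·(6)^n.
From h(0) = 7: A + B = 7.
From h(1) = -6: -7A + 6B = -6.
Solving: A = \frac{48}{13}, B = \frac{43}{13}.
So h(n) = \frac{48 \left(-7\right)^{n}}{13} + \frac{43 \cdot 6^{n}}{13}.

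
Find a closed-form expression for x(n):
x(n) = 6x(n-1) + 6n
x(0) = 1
First-order linear with linear forcing.
Homogeneous solution: x_h(n) = A·(6)^n.
Try particular x_p(n) = pn + q. Substituting:
  pn + q = 6(p(n-1) + q) + 6n.
Matching the n-coefficient: p = 6p + 6 ⇒ p = - \frac{6}{5}.
Matching constants: q = -6p + 6q ⇒ q = - \frac{36}{25}.
General: x(n) = A·(6)^n - \frac{6 n}{5} - \frac{36}{25}.
Apply x(0) = 1: A - \frac{36}{25} = 1 ⇒ A = \frac{61}{25}.
So x(n) = \frac{61 \cdot 6^{n}}{25} - \frac{6 n}{5} - \frac{36}{25}.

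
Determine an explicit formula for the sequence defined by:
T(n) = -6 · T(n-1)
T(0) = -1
Pure geometric recurrence with ratio -6.
By induction T(n) = T(0) · (-6)^n = - \left(-6\right)^{n}.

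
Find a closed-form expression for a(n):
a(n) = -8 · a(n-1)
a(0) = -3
Pure geometric recurrence with ratio -8.
By induction a(n) = a(0) · (-8)^n = - 3 \left(-8\right)^{n}.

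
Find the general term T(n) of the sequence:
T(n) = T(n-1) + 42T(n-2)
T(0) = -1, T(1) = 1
Characteristic equation: x² - x - 42 = 0, which factors as (x - (7))(x - (-6)) = 0.
Roots r₁ = 7, r₂ = -6 (distinct).
General solution: T(n) = A·(7)^n + B·(-6)^n.
From T(0) = -1: A + B = -1.
From T(1) = 1: 7A - 6B = 1.
Solving: A = - \frac{5}{13}, B = - \frac{8}{13}.
So T(n) = - \frac{8 \left(-6\right)^{n}}{13} - \frac{5 \cdot 7^{n}}{13}.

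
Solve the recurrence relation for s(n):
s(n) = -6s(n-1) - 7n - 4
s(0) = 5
First-order linear with linear forcing.
Homogeneous solution: s_h(n) = A·(-6)^n.
Try particular s_p(n) = pn + q. Substituting:
  pn + q = -6(p(n-1) + q) - 7n - 4.
Matching the n-coefficient: p = -6p - 7 ⇒ p = -1.
Matching constants: q = 6p - 6q - 4 ⇒ q = - \frac{10}{7}.
General: s(n) = A·(-6)^n - n - \frac{10}{7}.
Apply s(0) = 5: A - \frac{10}{7} = 5 ⇒ A = \frac{45}{7}.
So s(n) = \frac{45 \left(-6\right)^{n}}{7} - n - \frac{10}{7}.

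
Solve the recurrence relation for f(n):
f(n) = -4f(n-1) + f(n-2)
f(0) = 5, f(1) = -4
Characteristic equation: x² + 4x - 1 = 0.
Discriminant Δ = (-4)² + 4·(1) = 20.
Roots r₁,₂ = (-4 ± √20)/2, so r₁ = -2 + \sqrt{5}, r₂ = - \sqrt{5} - 2.
General solution: f(n) = A·r₁^n + B·r₂^n.
From the initial conditions, A + B = 5 and r₁A + r₂B = -4.
Since r₁ - r₂ = √20: A = (-4 - (5)r₂)/√20 = \frac{3 \sqrt{5}}{5} + \frac{5}{2}, and B = 5 - A = \frac{5}{2} - \frac{3 \sqrt{5}}{5}.
So f(n) = \left(\frac{3 \sqrt{5}}{5} + \frac{5}{2}\right)\left(-2 + \sqrt{5}\right)^n + \left(\frac{5}{2} - \frac{3 \sqrt{5}}{5}\right)\left(- \sqrt{5} - 2\right)^n.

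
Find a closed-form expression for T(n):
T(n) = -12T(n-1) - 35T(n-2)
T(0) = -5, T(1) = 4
Characteristic equation: x² + 12x + 35 = 0, which factors as (x - (-5))(x - (-7)) = 0.
Roots r₁ = -5, r₂ = -7 (distinct).
General solution: T(n) = A·(-5)^n + B·(-7)^n.
From T(0) = -5: A + B = -5.
From T(1) = 4: -5A - 7B = 4.
Solving: A = - \frac{31}{2}, B = \frac{21}{2}.
So T(n) = - \frac{31 \left(-5\right)^{n}}{2} + \frac{21 \left(-7\right)^{n}}{2}.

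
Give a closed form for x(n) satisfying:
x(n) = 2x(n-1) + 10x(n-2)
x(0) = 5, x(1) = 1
Characteristic equation: x² - 2x - 10 = 0.
Discriminant Δ = (2)² + 4·(10) = 44.
Roots r₁,₂ = (2 ± √44)/2, so r₁ = 1 + \sqrt{11}, r₂ = 1 - \sqrt{11}.
General solution: x(n) = A·r₁^n + B·r₂^n.
From the initial conditions, A + B = 5 and r₁A + r₂B = 1.
Since r₁ - r₂ = √44: A = (1 - (5)r₂)/√44 = \frac{5}{2} - \frac{2 \sqrt{11}}{11}, and B = 5 - A = \frac{2 \sqrt{11}}{11} + \frac{5}{2}.
So x(n) = \left(\frac{5}{2} - \frac{2 \sqrt{11}}{11}\right)\left(1 + \sqrt{11}\right)^n + \left(\frac{2 \sqrt{11}}{11} + \frac{5}{2}\right)\left(1 - \sqrt{11}\right)^n.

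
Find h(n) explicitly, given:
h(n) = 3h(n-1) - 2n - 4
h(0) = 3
First-order linear with linear forcing.
Homogeneous solution: h_h(n) = A·(3)^n.
Try particular h_p(n) = pn + q. Substituting:
  pn + q = 3(p(n-1) + q) - 2n - 4.
Matching the n-coefficient: p = 3p - 2 ⇒ p = 1.
Matching constants: q = -3p + 3q - 4 ⇒ q = \frac{7}{2}.
General: h(n) = A·(3)^n + n + \frac{7}{2}.
Apply h(0) = 3: A + \frac{7}{2} = 3 ⇒ A = - \frac{1}{2}.
So h(n) = - \frac{3^{n}}{2} + n + \frac{7}{2}.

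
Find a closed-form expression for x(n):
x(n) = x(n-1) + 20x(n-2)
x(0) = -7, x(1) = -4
Characteristic equation: x² - x - 20 = 0, which factors as (x - (5))(x - (-4)) = 0.
Roots r₁ = 5, r₂ = -4 (distinct).
General solution: x(n) = A·(5)^n + B·(-4)^n.
From x(0) = -7: A + B = -7.
From x(1) = -4: 5A - 4B = -4.
Solving: A = - \frac{32}{9}, B = - \frac{31}{9}.
So x(n) = - \frac{31 \left(-4\right)^{n}}{9} - \frac{32 \cdot 5^{n}}{9}.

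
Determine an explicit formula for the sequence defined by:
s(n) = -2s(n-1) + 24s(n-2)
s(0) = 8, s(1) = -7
Characteristic equation: x² + 2x - 24 = 0, which factors as (x - (4))(x - (-6)) = 0.
Roots r₁ = 4, r₂ = -6 (distinct).
General solution: s(n) = A·(4)^n + B·(-6)^n.
From s(0) = 8: A + B = 8.
From s(1) = -7: 4A - 6B = -7.
Solving: A = \frac{41}{10}, B = \frac{39}{10}.
So s(n) = \frac{39 \left(-6\right)^{n}}{10} + \frac{41 \cdot 4^{n}}{10}.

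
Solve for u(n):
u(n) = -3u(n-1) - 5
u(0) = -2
First-order linear non-homogeneous.
Homogeneous solution: u_h(n) = A·(-3)^n.
Try constant particular solution u_p = K: K = -3K - 5 ⇒ K = - \frac{5}{4}.
General: u(n) = A·(-3)^n - \frac{5}{4}.
Apply u(0) = -2: A - \frac{5}{4} = -2 ⇒ A = - \frac{3}{4}.
So u(n) = - \frac{3 \left(-3\right)^{n}}{4} - \frac{5}{4}.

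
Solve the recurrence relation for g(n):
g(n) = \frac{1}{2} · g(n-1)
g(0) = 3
Pure geometric recurrence with ratio \frac{1}{2}.
By induction g(n) = g(0) · (\frac{1}{2})^n = 3 \cdot 2^{- n}.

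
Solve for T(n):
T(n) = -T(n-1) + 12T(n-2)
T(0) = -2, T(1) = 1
Characteristic equation: x² + x - 12 = 0, which factors as (x - (-4))(x - (3)) = 0.
Roots r₁ = -4, r₂ = 3 (distinct).
General solution: T(n) = A·(-4)^n + B·(3)^n.
From T(0) = -2: A + B = -2.
From T(1) = 1: -4A + 3B = 1.
Solving: A = -1, B = -1.
So T(n) = - \left(-4\right)^{n} - 3^{n}.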